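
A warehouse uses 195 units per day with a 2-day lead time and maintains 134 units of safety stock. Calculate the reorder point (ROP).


Formula: ROP = (Daily Demand * Lead Time) + Safety Stock
Demand during lead time = 195 * 2 = 390 units
ROP = 390 + 134 = 524 units

524 units


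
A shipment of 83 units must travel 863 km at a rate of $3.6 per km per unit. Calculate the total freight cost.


TC = dist * cost * units = 863 * 3.6 * 83 = $257864.40

$257864.40


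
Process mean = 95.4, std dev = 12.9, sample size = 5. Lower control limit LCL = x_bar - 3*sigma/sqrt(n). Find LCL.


LCL = 95.4 - 3 * 12.9 / sqrt(5)

78.09


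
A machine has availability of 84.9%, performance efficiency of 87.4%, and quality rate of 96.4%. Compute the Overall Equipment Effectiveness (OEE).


Formula: OEE = Availability * Performance * Quality / 10000
A * P = 84.9% * 87.4% / 100 = 74.2%
OEE = 74.2% * 96.4% / 100 = 71.5%

71.5%


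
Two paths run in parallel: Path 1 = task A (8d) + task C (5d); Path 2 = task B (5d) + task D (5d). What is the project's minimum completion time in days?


Path 1 = 8 + 5 = 13 days
Path 2 = 5 + 5 = 10 days
Duration = max(13, 10) = 13 days

13 days


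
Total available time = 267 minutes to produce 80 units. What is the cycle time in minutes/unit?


Formula: CT = Available Time / Number of Units
CT = 267 min / 80 units
CT = 3.34 min/unit

3.34 min/unit


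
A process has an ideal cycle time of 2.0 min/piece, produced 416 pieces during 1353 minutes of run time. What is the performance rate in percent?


Formula: Performance = (Ideal CT * Total Count) / Run Time * 100
Ideal output time = 2.0 * 416 = 832.0 min
Performance = 832.0 / 1353 * 100 = 61.5%

61.5%


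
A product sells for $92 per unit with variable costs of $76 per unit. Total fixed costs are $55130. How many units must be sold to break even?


Formula: BEQ = Fixed Costs / (Price - Variable Cost)
Contribution margin = $92 - $76 = $16/unit
BEQ = ceil($55130 / $16/unit) = ceil(3445.62) = 3446 units

3446 units


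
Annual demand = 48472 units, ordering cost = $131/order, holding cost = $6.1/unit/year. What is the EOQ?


Formula: EOQ = sqrt(2 * D * S / H)
Numerator: 2 * 48472 * 131 = 12699664
2DS/H = 12699664 / 6.1 = 2081912.1
EOQ = sqrt(2081912.1) = 1442.9 units

1442.9 units


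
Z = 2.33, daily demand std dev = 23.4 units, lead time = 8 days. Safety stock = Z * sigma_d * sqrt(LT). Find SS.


Formula: SS = z * sigma_d * sqrt(LT)
sqrt(LT) = sqrt(8) = 2.8284
SS = 2.33 * 23.4 * 2.8284
SS = 154.2 units

154.2 units


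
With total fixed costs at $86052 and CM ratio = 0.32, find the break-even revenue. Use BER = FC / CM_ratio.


Formula: BER = Fixed Costs / Contribution Margin Ratio
BER = $86052 / 0.32
BER = $268912.50 (to the nearest cent)

$268912.50


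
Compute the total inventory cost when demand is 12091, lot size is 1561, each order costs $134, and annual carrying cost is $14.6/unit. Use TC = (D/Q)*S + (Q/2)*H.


TC = 12091/1561 * 134 + 1561/2 * 14.6

$12433.22


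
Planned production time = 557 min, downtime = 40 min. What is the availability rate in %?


Formula: Availability = (Planned Time - Downtime) / Planned Time * 100
Uptime = 557 - 40 = 517 min
Availability = 517 / 557 * 100 = 92.8%

92.8%


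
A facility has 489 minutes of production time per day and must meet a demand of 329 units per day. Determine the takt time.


Formula: Takt Time = Available Production Time / Customer Demand
Takt = 489 min/day / 329 units/day
Takt = 1.49 min/unit

1.49 min/unit


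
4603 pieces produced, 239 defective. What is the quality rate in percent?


Formula: Quality Rate = Good Pieces / Total Pieces * 100
Good pieces = 4603 - 239 = 4364
QR = 4364 / 4603 * 100 = 94.8%

94.8%


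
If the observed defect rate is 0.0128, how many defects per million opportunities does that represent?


DPMO = defect_rate * 1000000 = 0.0128 * 1000000

12800


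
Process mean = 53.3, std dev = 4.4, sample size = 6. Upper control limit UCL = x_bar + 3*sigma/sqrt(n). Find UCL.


UCL = 53.3 + 3 * 4.4 / sqrt(6)

58.69


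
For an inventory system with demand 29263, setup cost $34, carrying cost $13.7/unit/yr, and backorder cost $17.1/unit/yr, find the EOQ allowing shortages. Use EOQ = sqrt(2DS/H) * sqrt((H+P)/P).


Formula: EOQ* = sqrt(2DS/H) * sqrt((H+P)/P)
Base EOQ = sqrt(2*29263*34/13.7) = 381.11 units
Correction = sqrt((13.7+17.1)/17.1) = 1.34208
EOQ* = 381.11 * 1.34208 = 511.5 units

511.5 units


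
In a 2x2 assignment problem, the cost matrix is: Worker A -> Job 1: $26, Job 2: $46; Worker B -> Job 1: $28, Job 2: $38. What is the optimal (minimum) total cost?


Option 1: A->1 + B->2 = $26 + $38 = $64
Option 2: A->2 + B->1 = $46 + $28 = $74
Min cost = min($64, $74) = $64

$64


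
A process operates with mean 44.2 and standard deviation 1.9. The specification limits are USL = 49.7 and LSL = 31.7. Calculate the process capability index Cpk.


Cpu = (49.7 - 44.2) / (3 * 1.9) = 0.96
Cpl = (44.2 - 31.7) / (3 * 1.9) = 2.19
Cpk = min(0.96, 2.19) = 0.96

0.96


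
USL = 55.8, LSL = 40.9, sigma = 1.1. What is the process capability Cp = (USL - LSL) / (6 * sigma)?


Cp = (55.8 - 40.9) / (6 * 1.1)

2.26


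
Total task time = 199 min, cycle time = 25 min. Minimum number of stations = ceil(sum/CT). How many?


Formula: N_min = ceil(Sum of Task Times / Cycle Time)
N_min = ceil(199 min / 25 min) = ceil(7.96)
N_min = 8 stations

8


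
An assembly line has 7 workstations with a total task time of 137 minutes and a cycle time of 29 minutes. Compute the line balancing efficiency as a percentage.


Formula: Efficiency = Sum of Task Times / (N_stations * CT) * 100
Total station capacity = 7 stations * 29 min = 203 min
Efficiency = 137 / 203 * 100 = 67.5%

67.5%


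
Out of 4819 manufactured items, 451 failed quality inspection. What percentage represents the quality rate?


Formula: Quality Rate = Good Pieces / Total Pieces * 100
Good pieces = 4819 - 451 = 4368
QR = 4368 / 4819 * 100 = 90.6%

90.6%


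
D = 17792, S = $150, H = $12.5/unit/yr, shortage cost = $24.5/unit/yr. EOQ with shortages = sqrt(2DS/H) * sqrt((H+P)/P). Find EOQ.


Formula: EOQ* = sqrt(2DS/H) * sqrt((H+P)/P)
Base EOQ = sqrt(2*17792*150/12.5) = 653.46 units
Correction = sqrt((12.5+24.5)/24.5) = 1.2289
EOQ* = 653.46 * 1.2289 = 803.0 units

803.0 units


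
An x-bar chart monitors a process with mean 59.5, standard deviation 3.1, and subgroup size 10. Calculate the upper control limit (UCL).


UCL = 59.5 + 3 * 3.1 / sqrt(10)

62.44


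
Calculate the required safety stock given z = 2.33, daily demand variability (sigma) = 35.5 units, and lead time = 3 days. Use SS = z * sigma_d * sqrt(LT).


Formula: SS = z * sigma_d * sqrt(LT)
sqrt(LT) = sqrt(3) = 1.7321
SS = 2.33 * 35.5 * 1.7321
SS = 143.3 units

143.3 units


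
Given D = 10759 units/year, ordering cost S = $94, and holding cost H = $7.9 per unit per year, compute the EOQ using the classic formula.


Formula: EOQ = sqrt(2 * D * S / H)
Numerator: 2 * 10759 * 94 = 2022692
2DS/H = 2022692 / 7.9 = 256037.0
EOQ = sqrt(256037.0) = 506.0 units

506.0 units


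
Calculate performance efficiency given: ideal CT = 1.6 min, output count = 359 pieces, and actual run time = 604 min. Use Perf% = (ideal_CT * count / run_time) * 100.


Formula: Performance = (Ideal CT * Total Count) / Run Time * 100
Ideal output time = 1.6 * 359 = 574.4 min
Performance = 574.4 / 604 * 100 = 95.1%

95.1%


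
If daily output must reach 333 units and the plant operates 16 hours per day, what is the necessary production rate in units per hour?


Formula: Production Rate = Daily Demand / Available Hours
Rate = 333 units/day / 16 hours/day
Rate = 20.8 units/hour

20.8 units/hour


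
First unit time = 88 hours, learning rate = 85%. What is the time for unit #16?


Formula: T_n = T_1 * (learning_rate)^(log2(n)) where learning_rate = rate/100
Doublings = log2(16) = 4
T_n = 88 * 0.85^4
T_n = 88 * 0.522 = 45.9 hours

45.9 hours


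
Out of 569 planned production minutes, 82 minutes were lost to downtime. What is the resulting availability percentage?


Formula: Availability = (Planned Time - Downtime) / Planned Time * 100
Uptime = 569 - 82 = 487 min
Availability = 487 / 569 * 100 = 85.6%

85.6%


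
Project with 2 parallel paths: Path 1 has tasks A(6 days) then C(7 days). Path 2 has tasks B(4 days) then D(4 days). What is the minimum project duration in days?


Path 1 = 6 + 7 = 13 days
Path 2 = 4 + 4 = 8 days
Duration = max(13, 8) = 13 days

13 days


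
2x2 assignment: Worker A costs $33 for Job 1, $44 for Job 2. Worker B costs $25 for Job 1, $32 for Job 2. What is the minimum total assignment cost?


Option 1: A->1 + B->2 = $33 + $32 = $65
Option 2: A->2 + B->1 = $44 + $25 = $69
Min cost = min($65, $69) = $65

$65


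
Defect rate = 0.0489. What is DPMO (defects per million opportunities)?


DPMO = defect_rate * 1000000 = 0.0489 * 1000000

48900


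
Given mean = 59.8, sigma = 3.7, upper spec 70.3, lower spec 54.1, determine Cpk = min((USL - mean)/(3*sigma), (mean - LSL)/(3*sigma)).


Cpu = (70.3 - 59.8) / (3 * 3.7) = 0.95
Cpl = (59.8 - 54.1) / (3 * 3.7) = 0.51
Cpk = min(0.95, 0.51) = 0.51

0.51


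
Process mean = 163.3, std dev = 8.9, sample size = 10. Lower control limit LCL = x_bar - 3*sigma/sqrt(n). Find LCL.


LCL = 163.3 - 3 * 8.9 / sqrt(10)

154.86


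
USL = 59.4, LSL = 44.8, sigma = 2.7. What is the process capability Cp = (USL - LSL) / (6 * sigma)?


Cp = (59.4 - 44.8) / (6 * 2.7)

0.9


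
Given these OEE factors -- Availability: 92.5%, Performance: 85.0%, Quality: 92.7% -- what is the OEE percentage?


Formula: OEE = Availability * Performance * Quality / 10000
A * P = 92.5% * 85.0% / 100 = 78.63%
OEE = 78.63% * 92.7% / 100 = 72.9%

72.9%


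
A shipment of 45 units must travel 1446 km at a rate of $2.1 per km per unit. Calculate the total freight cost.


TC = dist * cost * units = 1446 * 2.1 * 45 = $136647.00

$136647.00


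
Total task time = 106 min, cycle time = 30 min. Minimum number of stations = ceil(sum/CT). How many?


Formula: N_min = ceil(Sum of Task Times / Cycle Time)
N_min = ceil(106 min / 30 min) = ceil(3.5333)
N_min = 4 stations

4


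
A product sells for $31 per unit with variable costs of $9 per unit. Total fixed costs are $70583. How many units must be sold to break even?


Formula: BEQ = Fixed Costs / (Price - Variable Cost)
Contribution margin = $31 - $9 = $22/unit
BEQ = ceil($70583 / $22/unit) = ceil(3208.32) = 3209 units

3209 units


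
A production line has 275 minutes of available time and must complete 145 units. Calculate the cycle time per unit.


Formula: CT = Available Time / Number of Units
CT = 275 min / 145 units
CT = 1.9 min/unit

1.9 min/unit


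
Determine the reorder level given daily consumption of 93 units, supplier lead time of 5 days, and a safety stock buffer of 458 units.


Formula: ROP = (Daily Demand * Lead Time) + Safety Stock
Demand during lead time = 93 * 5 = 465 units
ROP = 465 + 458 = 923 units

923 units


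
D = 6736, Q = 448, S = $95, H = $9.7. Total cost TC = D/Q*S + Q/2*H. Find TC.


TC = 6736/448 * 95 + 448/2 * 9.7

$3601.19


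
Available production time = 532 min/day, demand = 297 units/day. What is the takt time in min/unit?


Formula: Takt Time = Available Production Time / Customer Demand
Takt = 532 min/day / 297 units/day
Takt = 1.79 min/unit

1.79 min/unit


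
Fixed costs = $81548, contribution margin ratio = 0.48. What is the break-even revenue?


Formula: BER = Fixed Costs / Contribution Margin Ratio
BER = $81548 / 0.48
BER = $169891.67 (to the nearest cent)

$169891.67


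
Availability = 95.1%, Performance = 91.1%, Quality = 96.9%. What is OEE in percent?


Formula: OEE = Availability * Performance * Quality / 10000
A * P = 95.1% * 91.1% / 100 = 86.64%
OEE = 86.64% * 96.9% / 100 = 84.0%

84.0%


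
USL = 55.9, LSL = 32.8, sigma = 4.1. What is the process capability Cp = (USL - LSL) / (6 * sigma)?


Cp = (55.9 - 32.8) / (6 * 4.1)

0.94


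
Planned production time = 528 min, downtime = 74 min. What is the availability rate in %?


Formula: Availability = (Planned Time - Downtime) / Planned Time * 100
Uptime = 528 - 74 = 454 min
Availability = 454 / 528 * 100 = 86.0%

86.0%


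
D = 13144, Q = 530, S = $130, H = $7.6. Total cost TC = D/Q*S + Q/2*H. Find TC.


TC = 13144/530 * 130 + 530/2 * 7.6

$5238.00


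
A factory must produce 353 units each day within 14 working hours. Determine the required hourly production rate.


Formula: Production Rate = Daily Demand / Available Hours
Rate = 353 units/day / 14 hours/day
Rate = 25.2 units/hour

25.2 units/hour


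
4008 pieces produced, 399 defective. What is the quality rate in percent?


Formula: Quality Rate = Good Pieces / Total Pieces * 100
Good pieces = 4008 - 399 = 3609
QR = 3609 / 4008 * 100 = 90.0%

90.0%


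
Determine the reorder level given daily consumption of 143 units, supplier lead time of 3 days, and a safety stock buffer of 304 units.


Formula: ROP = (Daily Demand * Lead Time) + Safety Stock
Demand during lead time = 143 * 3 = 429 units
ROP = 429 + 304 = 733 units

733 units


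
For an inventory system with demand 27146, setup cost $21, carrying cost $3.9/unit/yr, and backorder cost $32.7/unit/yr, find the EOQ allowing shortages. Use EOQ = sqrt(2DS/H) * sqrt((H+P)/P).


Formula: EOQ* = sqrt(2DS/H) * sqrt((H+P)/P)
Base EOQ = sqrt(2*27146*21/3.9) = 540.69 units
Correction = sqrt((3.9+32.7)/32.7) = 1.05795
EOQ* = 540.69 * 1.05795 = 572.0 units

572.0 units


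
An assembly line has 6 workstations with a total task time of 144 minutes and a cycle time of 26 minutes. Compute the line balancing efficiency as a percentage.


Formula: Efficiency = Sum of Task Times / (N_stations * CT) * 100
Total station capacity = 6 stations * 26 min = 156 min
Efficiency = 144 / 156 * 100 = 92.3%

92.3%


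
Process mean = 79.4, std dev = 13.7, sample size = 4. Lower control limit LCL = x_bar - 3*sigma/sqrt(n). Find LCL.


LCL = 79.4 - 3 * 13.7 / sqrt(4)

58.85


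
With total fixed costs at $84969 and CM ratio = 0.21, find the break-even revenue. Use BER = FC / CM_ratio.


Formula: BER = Fixed Costs / Contribution Margin Ratio
BER = $84969 / 0.21
BER = $404614.29 (to the nearest cent)

$404614.29


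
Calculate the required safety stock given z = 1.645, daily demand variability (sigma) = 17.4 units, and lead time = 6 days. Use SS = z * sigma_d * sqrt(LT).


Formula: SS = z * sigma_d * sqrt(LT)
sqrt(LT) = sqrt(6) = 2.4495
SS = 1.645 * 17.4 * 2.4495
SS = 70.1 units

70.1 units


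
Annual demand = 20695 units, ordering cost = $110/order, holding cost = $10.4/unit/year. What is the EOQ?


Formula: EOQ = sqrt(2 * D * S / H)
Numerator: 2 * 20695 * 110 = 4552900
2DS/H = 4552900 / 10.4 = 437778.8
EOQ = sqrt(437778.8) = 661.6 units

661.6 units


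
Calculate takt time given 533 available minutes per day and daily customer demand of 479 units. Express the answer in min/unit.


Formula: Takt Time = Available Production Time / Customer Demand
Takt = 533 min/day / 479 units/day
Takt = 1.11 min/unit

1.11 min/unit


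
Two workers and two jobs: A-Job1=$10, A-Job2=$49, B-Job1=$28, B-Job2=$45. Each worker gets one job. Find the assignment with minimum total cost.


Option 1: A->1 + B->2 = $10 + $45 = $55
Option 2: A->2 + B->1 = $49 + $28 = $77
Min cost = min($55, $77) = $55

$55


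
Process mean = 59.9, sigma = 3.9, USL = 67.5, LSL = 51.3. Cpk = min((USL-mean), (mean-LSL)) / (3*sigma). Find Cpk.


Cpu = (67.5 - 59.9) / (3 * 3.9) = 0.65
Cpl = (59.9 - 51.3) / (3 * 3.9) = 0.74
Cpk = min(0.65, 0.74) = 0.65

0.65


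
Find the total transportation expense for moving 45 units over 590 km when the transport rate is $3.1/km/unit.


TC = dist * cost * units = 590 * 3.1 * 45 = $82305.00

$82305.00


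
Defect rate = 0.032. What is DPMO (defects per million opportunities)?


DPMO = defect_rate * 1000000 = 0.032 * 1000000

32000


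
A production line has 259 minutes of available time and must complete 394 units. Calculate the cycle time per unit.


Formula: CT = Available Time / Number of Units
CT = 259 min / 394 units
CT = 0.66 min/unit

0.66 min/unit


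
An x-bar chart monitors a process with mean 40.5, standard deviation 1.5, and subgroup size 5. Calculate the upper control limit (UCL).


UCL = 40.5 + 3 * 1.5 / sqrt(5)

42.51


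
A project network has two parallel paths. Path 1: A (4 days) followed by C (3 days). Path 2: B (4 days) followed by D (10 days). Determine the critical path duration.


Path 1 = 4 + 3 = 7 days
Path 2 = 4 + 10 = 14 days
Duration = max(7, 14) = 14 days

14 days


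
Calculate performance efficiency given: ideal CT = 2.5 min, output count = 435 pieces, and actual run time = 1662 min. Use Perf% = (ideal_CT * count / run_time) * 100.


Formula: Performance = (Ideal CT * Total Count) / Run Time * 100
Ideal output time = 2.5 * 435 = 1087.5 min
Performance = 1087.5 / 1662 * 100 = 65.4%

65.4%


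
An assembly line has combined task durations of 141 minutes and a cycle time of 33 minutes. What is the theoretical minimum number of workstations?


Formula: N_min = ceil(Sum of Task Times / Cycle Time)
N_min = ceil(141 min / 33 min) = ceil(4.2727)
N_min = 5 stations

5


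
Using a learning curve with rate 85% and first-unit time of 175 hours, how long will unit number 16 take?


Formula: T_n = T_1 * (learning_rate)^(log2(n)) where learning_rate = rate/100
Doublings = log2(16) = 4
T_n = 175 * 0.85^4
T_n = 175 * 0.522 = 91.4 hours

91.4 hours


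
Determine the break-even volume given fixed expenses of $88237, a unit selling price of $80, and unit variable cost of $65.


Formula: BEQ = Fixed Costs / (Price - Variable Cost)
Contribution margin = $80 - $65 = $15/unit
BEQ = ceil($88237 / $15/unit) = ceil(5882.47) = 5883 units

5883 units


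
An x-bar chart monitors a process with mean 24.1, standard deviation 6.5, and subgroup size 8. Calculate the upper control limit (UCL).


UCL = 24.1 + 3 * 6.5 / sqrt(8)

30.99


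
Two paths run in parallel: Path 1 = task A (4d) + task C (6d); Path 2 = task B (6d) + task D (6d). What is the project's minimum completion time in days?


Path 1 = 4 + 6 = 10 days
Path 2 = 6 + 6 = 12 days
Duration = max(10, 12) = 12 days

12 days


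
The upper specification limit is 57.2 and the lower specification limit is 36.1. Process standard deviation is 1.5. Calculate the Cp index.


Cp = (57.2 - 36.1) / (6 * 1.5)

2.34


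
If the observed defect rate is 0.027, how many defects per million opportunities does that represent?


DPMO = defect_rate * 1000000 = 0.027 * 1000000

27000


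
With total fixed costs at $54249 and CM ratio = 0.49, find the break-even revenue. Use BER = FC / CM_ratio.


Formula: BER = Fixed Costs / Contribution Margin Ratio
BER = $54249 / 0.49
BER = $110712.24 (to the nearest cent)

$110712.24


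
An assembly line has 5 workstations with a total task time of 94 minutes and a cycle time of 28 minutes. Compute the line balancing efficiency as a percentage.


Formula: Efficiency = Sum of Task Times / (N_stations * CT) * 100
Total station capacity = 5 stations * 28 min = 140 min
Efficiency = 94 / 140 * 100 = 67.1%

67.1%


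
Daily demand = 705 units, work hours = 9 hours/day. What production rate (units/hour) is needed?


Formula: Production Rate = Daily Demand / Available Hours
Rate = 705 units/day / 9 hours/day
Rate = 78.3 units/hour

78.3 units/hour


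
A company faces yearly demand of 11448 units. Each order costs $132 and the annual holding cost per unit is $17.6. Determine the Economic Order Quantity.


Formula: EOQ = sqrt(2 * D * S / H)
Numerator: 2 * 11448 * 132 = 3022272
2DS/H = 3022272 / 17.6 = 171720.0
EOQ = sqrt(171720.0) = 414.4 units

414.4 units


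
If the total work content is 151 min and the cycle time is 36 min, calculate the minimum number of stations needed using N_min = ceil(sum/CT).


Formula: N_min = ceil(Sum of Task Times / Cycle Time)
N_min = ceil(151 min / 36 min) = ceil(4.1944)
N_min = 5 stations

5


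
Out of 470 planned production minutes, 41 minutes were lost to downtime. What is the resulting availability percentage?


Formula: Availability = (Planned Time - Downtime) / Planned Time * 100
Uptime = 470 - 41 = 429 min
Availability = 429 / 470 * 100 = 91.3%

91.3%


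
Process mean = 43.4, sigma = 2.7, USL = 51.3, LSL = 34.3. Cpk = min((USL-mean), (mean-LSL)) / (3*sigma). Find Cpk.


Cpu = (51.3 - 43.4) / (3 * 2.7) = 0.98
Cpl = (43.4 - 34.3) / (3 * 2.7) = 1.12
Cpk = min(0.98, 1.12) = 0.98

0.98


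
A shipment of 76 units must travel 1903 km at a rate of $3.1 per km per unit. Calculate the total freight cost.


TC = dist * cost * units = 1903 * 3.1 * 76 = $448346.80

$448346.80


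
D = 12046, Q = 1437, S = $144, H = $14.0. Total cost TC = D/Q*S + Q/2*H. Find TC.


TC = 12046/1437 * 144 + 1437/2 * 14.0

$11266.11


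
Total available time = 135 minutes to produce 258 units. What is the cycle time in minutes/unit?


Formula: CT = Available Time / Number of Units
CT = 135 min / 258 units
CT = 0.52 min/unit

0.52 min/unit


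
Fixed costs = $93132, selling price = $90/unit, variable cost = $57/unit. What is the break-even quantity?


Formula: BEQ = Fixed Costs / (Price - Variable Cost)
Contribution margin = $90 - $57 = $33/unit
BEQ = ceil($93132 / $33/unit) = ceil(2822.18) = 2823 units

2823 units


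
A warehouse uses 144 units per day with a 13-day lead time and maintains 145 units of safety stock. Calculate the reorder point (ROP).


Formula: ROP = (Daily Demand * Lead Time) + Safety Stock
Demand during lead time = 144 * 13 = 1872 units
ROP = 1872 + 145 = 2017 units

2017 units


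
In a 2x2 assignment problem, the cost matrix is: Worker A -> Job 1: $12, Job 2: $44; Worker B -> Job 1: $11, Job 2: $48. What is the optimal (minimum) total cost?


Option 1: A->1 + B->2 = $12 + $48 = $60
Option 2: A->2 + B->1 = $44 + $11 = $55
Min cost = min($60, $55) = $55

$55


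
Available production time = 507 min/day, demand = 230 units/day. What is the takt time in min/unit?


Formula: Takt Time = Available Production Time / Customer Demand
Takt = 507 min/day / 230 units/day
Takt = 2.2 min/unit

2.2 min/unit


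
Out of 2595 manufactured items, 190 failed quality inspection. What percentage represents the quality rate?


Formula: Quality Rate = Good Pieces / Total Pieces * 100
Good pieces = 2595 - 190 = 2405
QR = 2405 / 2595 * 100 = 92.7%

92.7%


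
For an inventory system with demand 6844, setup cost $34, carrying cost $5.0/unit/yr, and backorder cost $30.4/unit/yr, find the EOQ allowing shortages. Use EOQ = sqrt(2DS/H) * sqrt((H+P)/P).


Formula: EOQ* = sqrt(2DS/H) * sqrt((H+P)/P)
Base EOQ = sqrt(2*6844*34/5.0) = 305.09 units
Correction = sqrt((5.0+30.4)/30.4) = 1.07911
EOQ* = 305.09 * 1.07911 = 329.2 units

329.2 units


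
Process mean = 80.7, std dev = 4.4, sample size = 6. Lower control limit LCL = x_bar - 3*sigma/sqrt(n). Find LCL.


LCL = 80.7 - 3 * 4.4 / sqrt(6)

75.31


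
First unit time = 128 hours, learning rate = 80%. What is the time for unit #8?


Formula: T_n = T_1 * (learning_rate)^(log2(n)) where learning_rate = rate/100
Doublings = log2(8) = 3
T_n = 128 * 0.8^3
T_n = 128 * 0.512 = 65.5 hours

65.5 hours


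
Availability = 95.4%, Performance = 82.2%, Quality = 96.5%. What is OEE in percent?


Formula: OEE = Availability * Performance * Quality / 10000
A * P = 95.4% * 82.2% / 100 = 78.42%
OEE = 78.42% * 96.5% / 100 = 75.7%

75.7%


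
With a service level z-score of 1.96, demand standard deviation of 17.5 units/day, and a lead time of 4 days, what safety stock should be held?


Formula: SS = z * sigma_d * sqrt(LT)
sqrt(LT) = sqrt(4) = 2.0
SS = 1.96 * 17.5 * 2.0
SS = 68.6 units

68.6 units


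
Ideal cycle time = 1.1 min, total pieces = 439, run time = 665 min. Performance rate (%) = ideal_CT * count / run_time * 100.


Formula: Performance = (Ideal CT * Total Count) / Run Time * 100
Ideal output time = 1.1 * 439 = 482.9 min
Performance = 482.9 / 665 * 100 = 72.6%

72.6%


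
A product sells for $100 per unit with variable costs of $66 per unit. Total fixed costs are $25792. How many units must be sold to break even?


Formula: BEQ = Fixed Costs / (Price - Variable Cost)
Contribution margin = $100 - $66 = $34/unit
BEQ = ceil($25792 / $34/unit) = ceil(758.59) = 759 units

759 units


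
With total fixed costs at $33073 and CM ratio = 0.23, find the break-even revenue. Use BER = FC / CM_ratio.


Formula: BER = Fixed Costs / Contribution Margin Ratio
BER = $33073 / 0.23
BER = $143795.65 (to the nearest cent)

$143795.65


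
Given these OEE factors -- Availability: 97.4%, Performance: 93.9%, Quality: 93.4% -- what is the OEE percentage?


Formula: OEE = Availability * Performance * Quality / 10000
A * P = 97.4% * 93.9% / 100 = 91.46%
OEE = 91.46% * 93.4% / 100 = 85.4%

85.4%


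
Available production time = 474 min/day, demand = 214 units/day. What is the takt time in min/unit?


Formula: Takt Time = Available Production Time / Customer Demand
Takt = 474 min/day / 214 units/day
Takt = 2.21 min/unit

2.21 min/unit


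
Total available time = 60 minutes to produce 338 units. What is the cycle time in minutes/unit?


Formula: CT = Available Time / Number of Units
CT = 60 min / 338 units
CT = 0.18 min/unit

0.18 min/unit


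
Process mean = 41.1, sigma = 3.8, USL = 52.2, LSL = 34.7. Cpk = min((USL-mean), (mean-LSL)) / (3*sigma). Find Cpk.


Cpu = (52.2 - 41.1) / (3 * 3.8) = 0.97
Cpl = (41.1 - 34.7) / (3 * 3.8) = 0.56
Cpk = min(0.97, 0.56) = 0.56

0.56


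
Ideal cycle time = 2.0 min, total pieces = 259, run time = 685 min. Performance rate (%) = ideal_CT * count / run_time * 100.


Formula: Performance = (Ideal CT * Total Count) / Run Time * 100
Ideal output time = 2.0 * 259 = 518.0 min
Performance = 518.0 / 685 * 100 = 75.6%

75.6%


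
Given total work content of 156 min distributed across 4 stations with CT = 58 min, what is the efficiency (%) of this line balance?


Formula: Efficiency = Sum of Task Times / (N_stations * CT) * 100
Total station capacity = 4 stations * 58 min = 232 min
Efficiency = 156 / 232 * 100 = 67.2%

67.2%


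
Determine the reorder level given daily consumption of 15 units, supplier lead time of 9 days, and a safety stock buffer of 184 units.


Formula: ROP = (Daily Demand * Lead Time) + Safety Stock
Demand during lead time = 15 * 9 = 135 units
ROP = 135 + 184 = 319 units

319 units


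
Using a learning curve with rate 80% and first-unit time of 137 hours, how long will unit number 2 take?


Formula: T_n = T_1 * (learning_rate)^(log2(n)) where learning_rate = rate/100
Doublings = log2(2) = 1
T_n = 137 * 0.8^1
T_n = 137 * 0.8 = 109.6 hours

109.6 hours


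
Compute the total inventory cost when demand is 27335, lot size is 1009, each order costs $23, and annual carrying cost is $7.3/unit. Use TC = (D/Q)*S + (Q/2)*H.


TC = 27335/1009 * 23 + 1009/2 * 7.3

$4305.95


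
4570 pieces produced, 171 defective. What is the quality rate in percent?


Formula: Quality Rate = Good Pieces / Total Pieces * 100
Good pieces = 4570 - 171 = 4399
QR = 4399 / 4570 * 100 = 96.3%

96.3%


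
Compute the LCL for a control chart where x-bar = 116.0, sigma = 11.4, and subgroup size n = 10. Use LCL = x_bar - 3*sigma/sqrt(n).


LCL = 116.0 - 3 * 11.4 / sqrt(10)

105.19


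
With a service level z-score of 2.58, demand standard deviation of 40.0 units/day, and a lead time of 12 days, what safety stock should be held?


Formula: SS = z * sigma_d * sqrt(LT)
sqrt(LT) = sqrt(12) = 3.4641
SS = 2.58 * 40.0 * 3.4641
SS = 357.5 units

357.5 units


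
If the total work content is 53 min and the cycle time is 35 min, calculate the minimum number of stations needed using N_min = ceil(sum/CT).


Formula: N_min = ceil(Sum of Task Times / Cycle Time)
N_min = ceil(53 min / 35 min) = ceil(1.5143)
N_min = 2 stations

2


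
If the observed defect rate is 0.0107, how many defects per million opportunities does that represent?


DPMO = defect_rate * 1000000 = 0.0107 * 1000000

10700


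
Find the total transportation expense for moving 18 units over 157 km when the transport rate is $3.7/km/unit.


TC = dist * cost * units = 157 * 3.7 * 18 = $10456.20

$10456.20


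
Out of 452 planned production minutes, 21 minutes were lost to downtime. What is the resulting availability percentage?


Formula: Availability = (Planned Time - Downtime) / Planned Time * 100
Uptime = 452 - 21 = 431 min
Availability = 431 / 452 * 100 = 95.4%

95.4%


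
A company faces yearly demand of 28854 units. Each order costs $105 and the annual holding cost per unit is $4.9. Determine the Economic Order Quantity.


Formula: EOQ = sqrt(2 * D * S / H)
Numerator: 2 * 28854 * 105 = 6059340
2DS/H = 6059340 / 4.9 = 1236600.0
EOQ = sqrt(1236600.0) = 1112.0 units

1112.0 units


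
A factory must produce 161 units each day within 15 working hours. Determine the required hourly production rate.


Formula: Production Rate = Daily Demand / Available Hours
Rate = 161 units/day / 15 hours/day
Rate = 10.7 units/hour

10.7 units/hour


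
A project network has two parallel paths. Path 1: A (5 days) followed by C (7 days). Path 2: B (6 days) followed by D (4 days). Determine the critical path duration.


Path 1 = 5 + 7 = 12 days
Path 2 = 6 + 4 = 10 days
Duration = max(12, 10) = 12 days

12 days


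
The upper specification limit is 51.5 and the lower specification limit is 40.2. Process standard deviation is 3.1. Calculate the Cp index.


Cp = (51.5 - 40.2) / (6 * 3.1)

0.61


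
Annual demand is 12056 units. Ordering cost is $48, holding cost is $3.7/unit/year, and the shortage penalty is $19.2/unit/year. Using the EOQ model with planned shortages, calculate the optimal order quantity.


Formula: EOQ* = sqrt(2DS/H) * sqrt((H+P)/P)
Base EOQ = sqrt(2*12056*48/3.7) = 559.29 units
Correction = sqrt((3.7+19.2)/19.2) = 1.09211
EOQ* = 559.29 * 1.09211 = 610.8 units

610.8 units


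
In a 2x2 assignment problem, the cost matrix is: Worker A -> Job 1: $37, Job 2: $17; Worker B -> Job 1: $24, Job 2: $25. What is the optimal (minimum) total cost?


Option 1: A->1 + B->2 = $37 + $25 = $62
Option 2: A->2 + B->1 = $17 + $24 = $41
Min cost = min($62, $41) = $41

$41


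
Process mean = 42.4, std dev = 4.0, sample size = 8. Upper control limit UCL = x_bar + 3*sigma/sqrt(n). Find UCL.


UCL = 42.4 + 3 * 4.0 / sqrt(8)

46.64


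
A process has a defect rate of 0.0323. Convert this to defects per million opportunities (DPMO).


DPMO = defect_rate * 1000000 = 0.0323 * 1000000

32300


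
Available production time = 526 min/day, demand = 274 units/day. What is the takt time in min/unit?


Formula: Takt Time = Available Production Time / Customer Demand
Takt = 526 min/day / 274 units/day
Takt = 1.92 min/unit

1.92 min/unit


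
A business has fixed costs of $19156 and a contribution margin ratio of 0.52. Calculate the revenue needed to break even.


Formula: BER = Fixed Costs / Contribution Margin Ratio
BER = $19156 / 0.52
BER = $36838.46 (to the nearest cent)

$36838.46


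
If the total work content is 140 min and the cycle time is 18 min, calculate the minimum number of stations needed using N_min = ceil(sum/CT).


Formula: N_min = ceil(Sum of Task Times / Cycle Time)
N_min = ceil(140 min / 18 min) = ceil(7.7778)
N_min = 8 stations

8


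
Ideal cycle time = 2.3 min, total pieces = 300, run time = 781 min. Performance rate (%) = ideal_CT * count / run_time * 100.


Formula: Performance = (Ideal CT * Total Count) / Run Time * 100
Ideal output time = 2.3 * 300 = 690.0 min
Performance = 690.0 / 781 * 100 = 88.3%

88.3%


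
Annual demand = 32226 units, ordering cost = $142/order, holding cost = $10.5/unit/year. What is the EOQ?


Formula: EOQ = sqrt(2 * D * S / H)
Numerator: 2 * 32226 * 142 = 9152184
2DS/H = 9152184 / 10.5 = 871636.6
EOQ = sqrt(871636.6) = 933.6 units

933.6 units


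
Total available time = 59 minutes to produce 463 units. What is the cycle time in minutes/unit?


Formula: CT = Available Time / Number of Units
CT = 59 min / 463 units
CT = 0.13 min/unit

0.13 min/unit


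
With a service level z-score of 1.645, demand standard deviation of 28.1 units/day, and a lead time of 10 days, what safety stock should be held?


Formula: SS = z * sigma_d * sqrt(LT)
sqrt(LT) = sqrt(10) = 3.1623
SS = 1.645 * 28.1 * 3.1623
SS = 146.2 units

146.2 units


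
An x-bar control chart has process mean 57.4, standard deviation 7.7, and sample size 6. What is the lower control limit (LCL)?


LCL = 57.4 - 3 * 7.7 / sqrt(6)

47.97


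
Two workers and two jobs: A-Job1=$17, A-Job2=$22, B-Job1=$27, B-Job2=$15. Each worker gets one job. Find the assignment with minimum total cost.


Option 1: A->1 + B->2 = $17 + $15 = $32
Option 2: A->2 + B->1 = $22 + $27 = $49
Min cost = min($32, $49) = $32

$32


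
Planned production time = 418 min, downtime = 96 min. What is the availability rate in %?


Formula: Availability = (Planned Time - Downtime) / Planned Time * 100
Uptime = 418 - 96 = 322 min
Availability = 322 / 418 * 100 = 77.0%

77.0%


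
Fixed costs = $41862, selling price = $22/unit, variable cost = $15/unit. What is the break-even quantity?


Formula: BEQ = Fixed Costs / (Price - Variable Cost)
Contribution margin = $22 - $15 = $7/unit
BEQ = ceil($41862 / $7/unit) = ceil(5980.29) = 5981 units

5981 units


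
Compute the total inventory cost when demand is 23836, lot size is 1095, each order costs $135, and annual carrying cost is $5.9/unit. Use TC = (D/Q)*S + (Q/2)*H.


TC = 23836/1095 * 135 + 1095/2 * 5.9

$6168.93


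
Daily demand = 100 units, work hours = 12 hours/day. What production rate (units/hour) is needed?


Formula: Production Rate = Daily Demand / Available Hours
Rate = 100 units/day / 12 hours/day
Rate = 8.3 units/hour

8.3 units/hour


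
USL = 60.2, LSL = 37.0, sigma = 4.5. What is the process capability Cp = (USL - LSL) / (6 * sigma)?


Cp = (60.2 - 37.0) / (6 * 4.5)

0.86


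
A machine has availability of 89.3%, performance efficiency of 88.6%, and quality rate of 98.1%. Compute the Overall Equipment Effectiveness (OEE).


Formula: OEE = Availability * Performance * Quality / 10000
A * P = 89.3% * 88.6% / 100 = 79.12%
OEE = 79.12% * 98.1% / 100 = 77.6%

77.6%


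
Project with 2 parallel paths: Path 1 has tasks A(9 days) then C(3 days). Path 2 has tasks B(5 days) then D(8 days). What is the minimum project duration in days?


Path 1 = 9 + 3 = 12 days
Path 2 = 5 + 8 = 13 days
Duration = max(12, 13) = 13 days

13 days


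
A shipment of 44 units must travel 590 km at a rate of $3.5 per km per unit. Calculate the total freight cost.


TC = dist * cost * units = 590 * 3.5 * 44 = $90860.00

$90860.00


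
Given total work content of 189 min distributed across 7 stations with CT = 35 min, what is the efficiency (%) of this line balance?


Formula: Efficiency = Sum of Task Times / (N_stations * CT) * 100
Total station capacity = 7 stations * 35 min = 245 min
Efficiency = 189 / 245 * 100 = 77.1%

77.1%


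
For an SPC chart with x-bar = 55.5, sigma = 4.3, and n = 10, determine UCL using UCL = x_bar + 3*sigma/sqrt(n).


UCL = 55.5 + 3 * 4.3 / sqrt(10)

59.58


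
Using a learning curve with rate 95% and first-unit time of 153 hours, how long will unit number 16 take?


Formula: T_n = T_1 * (learning_rate)^(log2(n)) where learning_rate = rate/100
Doublings = log2(16) = 4
T_n = 153 * 0.95^4
T_n = 153 * 0.8145 = 124.6 hours

124.6 hours


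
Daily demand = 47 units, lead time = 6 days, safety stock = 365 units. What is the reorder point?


Formula: ROP = (Daily Demand * Lead Time) + Safety Stock
Demand during lead time = 47 * 6 = 282 units
ROP = 282 + 365 = 647 units

647 units


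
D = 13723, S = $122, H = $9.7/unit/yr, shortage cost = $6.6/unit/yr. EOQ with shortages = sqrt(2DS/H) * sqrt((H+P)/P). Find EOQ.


Formula: EOQ* = sqrt(2DS/H) * sqrt((H+P)/P)
Base EOQ = sqrt(2*13723*122/9.7) = 587.53 units
Correction = sqrt((9.7+6.6)/6.6) = 1.57153
EOQ* = 587.53 * 1.57153 = 923.3 units

923.3 units


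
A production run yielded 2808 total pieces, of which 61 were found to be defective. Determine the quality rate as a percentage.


Formula: Quality Rate = Good Pieces / Total Pieces * 100
Good pieces = 2808 - 61 = 2747
QR = 2747 / 2808 * 100 = 97.8%

97.8%


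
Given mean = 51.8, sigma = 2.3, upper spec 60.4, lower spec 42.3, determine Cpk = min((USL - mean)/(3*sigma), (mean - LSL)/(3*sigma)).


Cpu = (60.4 - 51.8) / (3 * 2.3) = 1.25
Cpl = (51.8 - 42.3) / (3 * 2.3) = 1.38
Cpk = min(1.25, 1.38) = 1.25

1.25


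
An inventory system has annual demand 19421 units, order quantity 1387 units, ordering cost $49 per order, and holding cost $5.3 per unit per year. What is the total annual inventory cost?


TC = 19421/1387 * 49 + 1387/2 * 5.3

$4361.66


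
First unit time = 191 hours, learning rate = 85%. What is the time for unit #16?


Formula: T_n = T_1 * (learning_rate)^(log2(n)) where learning_rate = rate/100
Doublings = log2(16) = 4
T_n = 191 * 0.85^4
T_n = 191 * 0.522 = 99.7 hours

99.7 hours


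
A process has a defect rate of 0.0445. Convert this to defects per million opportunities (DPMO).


DPMO = defect_rate * 1000000 = 0.0445 * 1000000

44500


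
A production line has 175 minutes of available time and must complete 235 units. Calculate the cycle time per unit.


Formula: CT = Available Time / Number of Units
CT = 175 min / 235 units
CT = 0.74 min/unit

0.74 min/unit


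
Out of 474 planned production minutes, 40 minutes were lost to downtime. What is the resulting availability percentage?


Formula: Availability = (Planned Time - Downtime) / Planned Time * 100
Uptime = 474 - 40 = 434 min
Availability = 434 / 474 * 100 = 91.6%

91.6%


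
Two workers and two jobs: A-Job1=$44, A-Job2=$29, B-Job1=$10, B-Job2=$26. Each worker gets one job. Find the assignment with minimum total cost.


Option 1: A->1 + B->2 = $44 + $26 = $70
Option 2: A->2 + B->1 = $29 + $10 = $39
Min cost = min($70, $39) = $39

$39


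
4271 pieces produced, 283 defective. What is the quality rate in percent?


Formula: Quality Rate = Good Pieces / Total Pieces * 100
Good pieces = 4271 - 283 = 3988
QR = 3988 / 4271 * 100 = 93.4%

93.4%


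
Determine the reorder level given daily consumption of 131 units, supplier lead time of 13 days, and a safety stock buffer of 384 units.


Formula: ROP = (Daily Demand * Lead Time) + Safety Stock
Demand during lead time = 131 * 13 = 1703 units
ROP = 1703 + 384 = 2087 units

2087 units


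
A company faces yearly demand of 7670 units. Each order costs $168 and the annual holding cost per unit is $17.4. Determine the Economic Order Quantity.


Formula: EOQ = sqrt(2 * D * S / H)
Numerator: 2 * 7670 * 168 = 2577120
2DS/H = 2577120 / 17.4 = 148110.3
EOQ = sqrt(148110.3) = 384.9 units

384.9 units


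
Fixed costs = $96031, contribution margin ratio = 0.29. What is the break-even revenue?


Formula: BER = Fixed Costs / Contribution Margin Ratio
BER = $96031 / 0.29
BER = $331141.38 (to the nearest cent)

$331141.38


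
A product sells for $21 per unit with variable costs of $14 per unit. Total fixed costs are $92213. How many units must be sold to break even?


Formula: BEQ = Fixed Costs / (Price - Variable Cost)
Contribution margin = $21 - $14 = $7/unit
BEQ = ceil($92213 / $7/unit) = ceil(13173.29) = 13174 units

13174 units


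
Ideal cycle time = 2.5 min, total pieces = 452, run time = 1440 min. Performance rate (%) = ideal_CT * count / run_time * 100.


Formula: Performance = (Ideal CT * Total Count) / Run Time * 100
Ideal output time = 2.5 * 452 = 1130.0 min
Performance = 1130.0 / 1440 * 100 = 78.5%

78.5%
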